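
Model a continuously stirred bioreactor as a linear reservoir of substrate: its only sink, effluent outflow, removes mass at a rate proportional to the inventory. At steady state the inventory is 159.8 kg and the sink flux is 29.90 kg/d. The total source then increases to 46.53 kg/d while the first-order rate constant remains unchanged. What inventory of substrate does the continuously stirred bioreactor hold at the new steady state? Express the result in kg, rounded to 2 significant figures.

Rate constant k = F/M = 29.90 / 159.8 = 0.1871 d⁻¹.
At the new steady state, source = k·M_new ⇒ M_new = 46.53 / 0.1871 = 248.7 kg.
(Equivalently M_new = M × F_new/F_old = 159.8 × 46.53/29.90.)

250 kg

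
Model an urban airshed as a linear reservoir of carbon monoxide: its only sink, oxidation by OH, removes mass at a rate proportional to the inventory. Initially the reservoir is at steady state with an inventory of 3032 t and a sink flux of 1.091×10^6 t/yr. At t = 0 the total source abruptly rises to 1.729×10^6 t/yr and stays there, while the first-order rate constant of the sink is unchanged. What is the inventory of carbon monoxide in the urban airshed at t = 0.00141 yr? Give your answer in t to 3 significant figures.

Residence time τ = M₀/F₀ = 0.002779 yr. The eventual steady state is M_∞ = M₀·(F₁/F₀) = 3032 × 1.729×10^6/1.091×10^6 = 4805.1 t.
The anomaly ΔM(t) = M(t) − M_∞ decays as ΔM₀·e^(−t/τ) with ΔM₀ = 3032 − 4805.1 = −1773 t.
At t = 0.00141 yr, e^(−t/τ) = e^(−0.5074) = 0.6021, so ΔM = −1068 t and M = 4805.1 − 1068 = 3737.5 t.

3740 t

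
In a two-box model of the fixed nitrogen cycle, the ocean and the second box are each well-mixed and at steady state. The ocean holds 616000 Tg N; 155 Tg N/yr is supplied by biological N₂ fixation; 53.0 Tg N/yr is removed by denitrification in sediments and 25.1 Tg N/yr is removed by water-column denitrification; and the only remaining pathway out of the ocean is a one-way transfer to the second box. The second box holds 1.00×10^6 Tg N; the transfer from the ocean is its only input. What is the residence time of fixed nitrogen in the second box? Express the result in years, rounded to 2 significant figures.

Balance the ocean: ΣF_in = 155.00 Tg N/yr.
Transfer to the second box = ΣF_in − (53.0 + 25.1) = 76.900 Tg N/yr.
At steady state the output of the second box equals its input, 76.900 Tg N/yr.
τ = M / F = 1.00×10^6 / 76.900 = 13000 yr.

13000 yr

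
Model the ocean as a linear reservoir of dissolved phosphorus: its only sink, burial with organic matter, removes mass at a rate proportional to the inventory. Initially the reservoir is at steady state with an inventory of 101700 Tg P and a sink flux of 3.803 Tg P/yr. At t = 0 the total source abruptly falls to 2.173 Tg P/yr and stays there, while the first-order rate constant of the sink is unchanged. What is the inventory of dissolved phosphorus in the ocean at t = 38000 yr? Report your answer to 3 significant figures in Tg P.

68600 Tg P

The sink rate constant is k = F₀/M₀ = 3.803/101700 = 3.739×10^-5 yr⁻¹.
Solving dM/dt = F₁ − kM with M(0) = M₀ gives M(t) = F₁/k + (M₀ − F₁/k)·e^(−kt).
F₁/k = 2.173/3.739×10^-5 = 58110 Tg P; kt = 3.739×10^-5 × 38000 = 1.421, e^(−kt) = 0.2415.
M(38000) = 58110 + (101700 − 58110) × 0.2415 = 58110 + 10530 = 68636 Tg P.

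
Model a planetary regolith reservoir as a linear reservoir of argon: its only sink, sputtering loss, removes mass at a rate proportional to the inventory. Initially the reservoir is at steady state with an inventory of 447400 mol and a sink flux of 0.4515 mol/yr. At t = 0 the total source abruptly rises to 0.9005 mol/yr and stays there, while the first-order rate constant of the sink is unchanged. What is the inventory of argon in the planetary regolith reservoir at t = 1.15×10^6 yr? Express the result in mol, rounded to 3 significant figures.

Residence time τ = M₀/F₀ = 990900 yr. The eventual steady state is M_∞ = M₀·(F₁/F₀) = 447400 × 0.9005/0.4515 = 892320 mol.
The anomaly ΔM(t) = M(t) − M_∞ decays as ΔM₀·e^(−t/τ) with ΔM₀ = 447400 − 892320 = −444900 mol.
At t = 1.15×10^6 yr, e^(−t/τ) = e^(−1.161) = 0.3133, so ΔM = −139400 mol and M = 892320 − 139400 = 752920 mol.

753000 mol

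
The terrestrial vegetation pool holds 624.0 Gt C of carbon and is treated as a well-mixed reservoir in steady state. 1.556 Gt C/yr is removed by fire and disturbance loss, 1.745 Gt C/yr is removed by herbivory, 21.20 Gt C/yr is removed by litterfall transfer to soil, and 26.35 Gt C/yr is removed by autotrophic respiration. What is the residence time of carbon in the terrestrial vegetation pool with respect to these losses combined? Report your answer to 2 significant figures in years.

12 yr

Total removal = 1.556 + 1.745 + 21.20 + 26.35 = 50.851 Gt C/yr.
τ = M / ΣF_out = 624.0 / 50.851 = 12.27 yr.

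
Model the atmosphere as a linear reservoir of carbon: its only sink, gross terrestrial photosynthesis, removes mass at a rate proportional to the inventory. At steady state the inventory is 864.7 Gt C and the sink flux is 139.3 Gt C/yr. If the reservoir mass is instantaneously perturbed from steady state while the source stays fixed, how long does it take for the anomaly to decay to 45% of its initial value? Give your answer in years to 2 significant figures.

5.0 yr

For a linear reservoir the anomaly decays as exp(−t/τ) with τ = M/F = 864.7/139.3 = 6.207 yr.
exp(−t/τ) = 0.45 ⇒ t = −τ ln(0.45) = 6.207 × 0.7985 = 4.957 yr.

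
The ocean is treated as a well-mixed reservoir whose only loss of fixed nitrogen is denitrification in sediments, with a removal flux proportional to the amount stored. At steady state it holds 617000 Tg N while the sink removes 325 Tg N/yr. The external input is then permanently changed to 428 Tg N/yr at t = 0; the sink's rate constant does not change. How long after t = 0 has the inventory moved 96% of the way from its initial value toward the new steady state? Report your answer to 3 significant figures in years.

6110 yr

τ = M₀/F₀ = 617000/325 = 1898 yr.
The remaining gap fraction is e^(−t/τ); 96% covered ⇒ e^(−t/τ) = 0.0400.
t = −τ ln(0.0400) = 1898 × 3.219 = 6111 yr.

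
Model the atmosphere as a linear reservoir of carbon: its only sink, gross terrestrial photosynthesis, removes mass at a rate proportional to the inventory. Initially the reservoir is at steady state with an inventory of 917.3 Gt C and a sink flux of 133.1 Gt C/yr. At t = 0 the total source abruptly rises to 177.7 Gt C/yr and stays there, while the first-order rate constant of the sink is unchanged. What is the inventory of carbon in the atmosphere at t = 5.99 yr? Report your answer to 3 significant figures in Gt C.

τ = M₀/F₀ = 917.3/133.1 = 6.892 yr; rate constant k = 1/τ.
New steady state M_∞ = F₁/k = F₁·τ = 177.7 × 6.892 = 1224.7 Gt C.
M(t) = M_∞ + (M₀ − M_∞)·e^(−t/τ); t/τ = 5.99/6.892 = 0.8691, so e^(−t/τ) = 0.4193.
M(t) = 1224.7 − 307.4 × 0.4193 = 1095.8 Gt C.

1100 Gt C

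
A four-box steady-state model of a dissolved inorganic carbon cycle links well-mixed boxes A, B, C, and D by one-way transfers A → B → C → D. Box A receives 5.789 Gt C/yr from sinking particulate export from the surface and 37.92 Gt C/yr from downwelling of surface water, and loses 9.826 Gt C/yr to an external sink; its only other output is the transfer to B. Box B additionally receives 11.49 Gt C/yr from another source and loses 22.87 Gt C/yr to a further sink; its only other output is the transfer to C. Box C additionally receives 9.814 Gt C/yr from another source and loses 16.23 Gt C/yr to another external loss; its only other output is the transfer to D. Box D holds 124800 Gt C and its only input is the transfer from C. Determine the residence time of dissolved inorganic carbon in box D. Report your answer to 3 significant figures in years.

Box A: F(A→B) = (5.789 + 37.92) − 9.826 = 33.883 Gt C/yr.
Box B: F(B→C) = (33.883 + 11.49) − 22.87 = 22.503 Gt C/yr.
Box C: F(C→D) = (22.503 + 9.814) − 16.23 = 16.087 Gt C/yr.
Box D throughput = its input = 16.087 Gt C/yr; τ = 124800 / 16.087 = 7758 yr.

7760 yr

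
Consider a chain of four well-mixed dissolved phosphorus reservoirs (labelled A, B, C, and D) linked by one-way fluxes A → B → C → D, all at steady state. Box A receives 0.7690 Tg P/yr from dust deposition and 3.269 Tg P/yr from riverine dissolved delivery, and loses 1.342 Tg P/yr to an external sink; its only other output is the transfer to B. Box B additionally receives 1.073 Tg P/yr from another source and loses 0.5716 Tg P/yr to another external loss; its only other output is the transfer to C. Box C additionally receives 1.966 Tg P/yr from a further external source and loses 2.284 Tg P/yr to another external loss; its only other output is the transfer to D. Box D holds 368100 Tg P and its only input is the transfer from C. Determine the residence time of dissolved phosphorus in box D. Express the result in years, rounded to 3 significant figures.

Box A: F(A→B) = (0.7690 + 3.269) − 1.342 = 2.6960 Tg P/yr.
Box B: F(B→C) = (2.6960 + 1.073) − 0.5716 = 3.1974 Tg P/yr.
Box C: F(C→D) = (3.1974 + 1.966) − 2.284 = 2.8794 Tg P/yr.
Box D throughput = its input = 2.8794 Tg P/yr; τ = 368100 / 2.8794 = 127800 yr.

128000 yr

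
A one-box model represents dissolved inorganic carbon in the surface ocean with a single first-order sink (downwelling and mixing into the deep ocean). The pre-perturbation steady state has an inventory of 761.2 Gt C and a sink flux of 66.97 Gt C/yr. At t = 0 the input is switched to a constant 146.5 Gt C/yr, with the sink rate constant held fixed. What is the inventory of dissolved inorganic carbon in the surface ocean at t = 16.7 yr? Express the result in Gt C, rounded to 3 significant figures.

Residence time τ = M₀/F₀ = 11.37 yr. The eventual steady state is M_∞ = M₀·(F₁/F₀) = 761.2 × 146.5/66.97 = 1665.2 Gt C.
The anomaly ΔM(t) = M(t) − M_∞ decays as ΔM₀·e^(−t/τ) with ΔM₀ = 761.2 − 1665.2 = −904.0 Gt C.
At t = 16.7 yr, e^(−t/τ) = e^(−1.469) = 0.2301, so ΔM = −208.0 Gt C and M = 1665.2 − 208.0 = 1457.2 Gt C.

1460 Gt C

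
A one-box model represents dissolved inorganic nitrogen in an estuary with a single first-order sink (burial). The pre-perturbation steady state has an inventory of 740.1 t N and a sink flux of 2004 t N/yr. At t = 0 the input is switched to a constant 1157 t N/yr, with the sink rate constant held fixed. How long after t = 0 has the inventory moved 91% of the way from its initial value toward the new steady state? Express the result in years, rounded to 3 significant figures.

τ = M₀/F₀ = 740.1/2004 = 0.3693 yr.
The remaining gap fraction is e^(−t/τ); 91% covered ⇒ e^(−t/τ) = 0.0900.
t = −τ ln(0.0900) = 0.3693 × 2.408 = 0.8893 yr.

0.889 yr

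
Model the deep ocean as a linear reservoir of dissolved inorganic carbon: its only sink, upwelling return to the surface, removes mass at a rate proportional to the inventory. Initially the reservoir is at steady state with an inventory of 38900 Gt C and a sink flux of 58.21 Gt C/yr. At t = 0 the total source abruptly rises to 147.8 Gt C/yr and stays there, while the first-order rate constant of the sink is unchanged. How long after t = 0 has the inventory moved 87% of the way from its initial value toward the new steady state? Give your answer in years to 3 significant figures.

τ = M₀/F₀ = 38900/58.21 = 668.3 yr.
The remaining gap fraction is e^(−t/τ); 87% covered ⇒ e^(−t/τ) = 0.130.
t = −τ ln(0.130) = 668.3 × 2.040 = 1363 yr.

1360 yr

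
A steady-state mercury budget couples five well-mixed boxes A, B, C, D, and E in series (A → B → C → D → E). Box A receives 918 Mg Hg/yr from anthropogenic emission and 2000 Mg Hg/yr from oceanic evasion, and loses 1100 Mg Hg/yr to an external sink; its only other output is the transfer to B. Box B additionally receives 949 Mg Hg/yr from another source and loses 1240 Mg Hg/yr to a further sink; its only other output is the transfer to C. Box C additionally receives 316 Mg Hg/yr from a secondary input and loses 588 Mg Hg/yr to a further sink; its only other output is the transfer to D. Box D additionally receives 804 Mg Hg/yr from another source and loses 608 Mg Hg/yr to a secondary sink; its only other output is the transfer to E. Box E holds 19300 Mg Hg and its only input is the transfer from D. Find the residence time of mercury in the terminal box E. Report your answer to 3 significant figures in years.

13.3 yr

Box A: F(A→B) = (918 + 2000) − 1100 = 1818.0 Mg Hg/yr.
Box B: F(B→C) = (1818.0 + 949) − 1240 = 1527.0 Mg Hg/yr.
Box C: F(C→D) = (1527.0 + 316) − 588 = 1255.0 Mg Hg/yr.
Box D: F(D→E) = (1255.0 + 804) − 608 = 1451.0 Mg Hg/yr.
Box E throughput = its input = 1451.0 Mg Hg/yr; τ = 19300 / 1451.0 = 13.30 yr.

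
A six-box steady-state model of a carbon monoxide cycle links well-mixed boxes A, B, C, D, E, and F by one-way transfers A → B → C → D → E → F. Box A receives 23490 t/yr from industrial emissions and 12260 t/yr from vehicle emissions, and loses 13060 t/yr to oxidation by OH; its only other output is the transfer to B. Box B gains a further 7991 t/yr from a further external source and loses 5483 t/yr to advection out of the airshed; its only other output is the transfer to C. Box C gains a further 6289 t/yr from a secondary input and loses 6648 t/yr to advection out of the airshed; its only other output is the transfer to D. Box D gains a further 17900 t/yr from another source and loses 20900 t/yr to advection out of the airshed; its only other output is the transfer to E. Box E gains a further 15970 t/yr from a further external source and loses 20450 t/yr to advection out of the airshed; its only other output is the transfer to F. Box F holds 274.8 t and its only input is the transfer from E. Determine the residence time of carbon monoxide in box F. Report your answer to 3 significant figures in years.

Box A: F(A→B) = (23490 + 12260) − 13060 = 22690 t/yr.
Box B: F(B→C) = (22690 + 7991) − 5483 = 25198 t/yr.
Box C: F(C→D) = (25198 + 6289) − 6648 = 24839 t/yr.
Box D: F(D→E) = (24839 + 17900) − 20900 = 21839 t/yr.
Box E: F(E→F) = (21839 + 15970) − 20450 = 17359 t/yr.
Box F throughput = its input = 17359 t/yr; τ = 274.8 / 17359 = 0.01583 yr.

0.0158 yr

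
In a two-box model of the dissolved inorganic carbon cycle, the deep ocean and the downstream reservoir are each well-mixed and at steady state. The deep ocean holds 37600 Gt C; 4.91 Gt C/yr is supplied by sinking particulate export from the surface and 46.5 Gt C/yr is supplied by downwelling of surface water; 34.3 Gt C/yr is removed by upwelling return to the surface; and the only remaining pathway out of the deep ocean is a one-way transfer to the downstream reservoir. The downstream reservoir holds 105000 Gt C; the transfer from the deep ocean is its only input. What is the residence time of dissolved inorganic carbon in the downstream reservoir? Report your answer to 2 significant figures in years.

6100 yr

Balance the deep ocean: ΣF_in = 4.91 + 46.5 = 51.410 Gt C/yr.
Transfer to the downstream reservoir = ΣF_in − (34.3) = 17.110 Gt C/yr.
At steady state the output of the downstream reservoir equals its input, 17.110 Gt C/yr.
τ = M / F = 105000 / 17.110 = 6137 yr.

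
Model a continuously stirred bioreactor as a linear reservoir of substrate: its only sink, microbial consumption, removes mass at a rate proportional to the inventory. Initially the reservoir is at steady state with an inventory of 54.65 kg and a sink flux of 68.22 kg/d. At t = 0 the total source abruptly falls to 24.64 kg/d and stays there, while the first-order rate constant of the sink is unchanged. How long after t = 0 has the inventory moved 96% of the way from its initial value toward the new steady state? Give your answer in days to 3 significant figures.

2.58 d

τ = M₀/F₀ = 54.65/68.22 = 0.8011 d.
The remaining gap fraction is e^(−t/τ); 96% covered ⇒ e^(−t/τ) = 0.0400.
t = −τ ln(0.0400) = 0.8011 × 3.219 = 2.579 d.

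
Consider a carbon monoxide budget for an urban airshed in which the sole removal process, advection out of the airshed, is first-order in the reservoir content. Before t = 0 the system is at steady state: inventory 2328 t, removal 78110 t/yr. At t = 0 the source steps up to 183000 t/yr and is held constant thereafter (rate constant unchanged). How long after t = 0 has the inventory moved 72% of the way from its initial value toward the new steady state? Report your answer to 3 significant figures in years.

τ = M₀/F₀ = 2328/78110 = 0.02980 yr.
The remaining gap fraction is e^(−t/τ); 72% covered ⇒ e^(−t/τ) = 0.280.
t = −τ ln(0.280) = 0.02980 × 1.273 = 0.03794 yr.

0.0379 yr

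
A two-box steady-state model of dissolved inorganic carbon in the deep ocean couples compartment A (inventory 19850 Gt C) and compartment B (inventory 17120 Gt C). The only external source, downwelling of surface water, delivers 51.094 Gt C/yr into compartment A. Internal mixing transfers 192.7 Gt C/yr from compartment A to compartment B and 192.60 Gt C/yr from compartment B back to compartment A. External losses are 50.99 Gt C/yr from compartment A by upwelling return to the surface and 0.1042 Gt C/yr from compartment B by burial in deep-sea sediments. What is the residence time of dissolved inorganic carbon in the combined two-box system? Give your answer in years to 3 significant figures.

For the system as a whole, the A↔B exchange is internal and contributes nothing to the throughput; only the external sinks remove mass.
M_total = 19850 + 17120 = 36970 Gt C.
ΣF_external_out = 50.99 + 0.1042 = 51.094 Gt C/yr.
τ = M_total / ΣF_ext = 36970 / 51.094 = 723.6 yr.

724 yr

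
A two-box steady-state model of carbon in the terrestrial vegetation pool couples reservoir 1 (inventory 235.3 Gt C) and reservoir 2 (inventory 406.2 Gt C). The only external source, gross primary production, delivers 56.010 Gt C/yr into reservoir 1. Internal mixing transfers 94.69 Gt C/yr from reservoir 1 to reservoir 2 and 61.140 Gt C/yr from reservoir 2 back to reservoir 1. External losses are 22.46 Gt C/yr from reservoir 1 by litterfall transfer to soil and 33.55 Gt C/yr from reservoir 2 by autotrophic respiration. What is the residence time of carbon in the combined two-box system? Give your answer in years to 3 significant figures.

11.5 yr

Residence time in the combined system uses the total inventory and the total *external* removal — internal exchanges between the two boxes cancel.
M_total = 235.3 + 406.2 = 641.50 Gt C.
ΣF_external_out = 22.46 + 33.55 = 56.010 Gt C/yr.
τ = M_total / ΣF_ext = 641.50 / 56.010 = 11.45 yr.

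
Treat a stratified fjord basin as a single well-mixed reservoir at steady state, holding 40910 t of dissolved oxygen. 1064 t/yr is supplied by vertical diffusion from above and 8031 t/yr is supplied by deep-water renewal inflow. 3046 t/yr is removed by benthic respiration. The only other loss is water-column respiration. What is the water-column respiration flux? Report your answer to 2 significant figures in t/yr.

At steady state ΣF_in = ΣF_out.
ΣF_in = 1064 + 8031 = 9095.0 t/yr.
Water-column respiration flux = ΣF_in − (3046) = 9095.0 − 3046 = 6049 t/yr.

6000 t/yr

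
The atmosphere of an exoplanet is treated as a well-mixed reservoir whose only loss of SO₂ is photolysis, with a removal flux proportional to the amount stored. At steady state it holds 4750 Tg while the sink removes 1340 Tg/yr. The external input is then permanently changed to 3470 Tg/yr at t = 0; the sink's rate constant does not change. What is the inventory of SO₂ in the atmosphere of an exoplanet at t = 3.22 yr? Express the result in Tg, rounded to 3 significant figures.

9260 Tg

Residence time τ = M₀/F₀ = 3.545 yr. The eventual steady state is M_∞ = M₀·(F₁/F₀) = 4750 × 3470/1340 = 12300 Tg.
The anomaly ΔM(t) = M(t) − M_∞ decays as ΔM₀·e^(−t/τ) with ΔM₀ = 4750 − 12300 = −7550 Tg.
At t = 3.22 yr, e^(−t/τ) = e^(−0.9084) = 0.4032, so ΔM = −3044 Tg and M = 12300 − 3044 = 9256.2 Tg.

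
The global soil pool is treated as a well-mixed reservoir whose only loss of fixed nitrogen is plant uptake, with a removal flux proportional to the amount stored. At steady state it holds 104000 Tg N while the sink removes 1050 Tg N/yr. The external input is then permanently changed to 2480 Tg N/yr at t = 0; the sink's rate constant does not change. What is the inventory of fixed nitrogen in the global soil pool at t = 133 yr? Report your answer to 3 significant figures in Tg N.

209000 Tg N

τ = M₀/F₀ = 104000/1050 = 99.05 yr; rate constant k = 1/τ.
New steady state M_∞ = F₁/k = F₁·τ = 2480 × 99.05 = 245640 Tg N.
M(t) = M_∞ + (M₀ − M_∞)·e^(−t/τ); t/τ = 133/99.05 = 1.343, so e^(−t/τ) = 0.2611.
M(t) = 245640 − 141600 × 0.2611 = 208650 Tg N.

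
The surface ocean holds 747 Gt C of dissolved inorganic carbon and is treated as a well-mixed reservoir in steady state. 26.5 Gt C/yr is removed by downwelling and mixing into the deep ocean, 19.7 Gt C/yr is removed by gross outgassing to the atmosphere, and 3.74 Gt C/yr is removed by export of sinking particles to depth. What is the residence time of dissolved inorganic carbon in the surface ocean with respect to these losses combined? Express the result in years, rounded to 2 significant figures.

Total removal = 26.50 + 19.70 + 3.740 = 49.940 Gt C/yr.
τ = M / ΣF_out = 747 / 49.940 = 14.96 yr.

15 yr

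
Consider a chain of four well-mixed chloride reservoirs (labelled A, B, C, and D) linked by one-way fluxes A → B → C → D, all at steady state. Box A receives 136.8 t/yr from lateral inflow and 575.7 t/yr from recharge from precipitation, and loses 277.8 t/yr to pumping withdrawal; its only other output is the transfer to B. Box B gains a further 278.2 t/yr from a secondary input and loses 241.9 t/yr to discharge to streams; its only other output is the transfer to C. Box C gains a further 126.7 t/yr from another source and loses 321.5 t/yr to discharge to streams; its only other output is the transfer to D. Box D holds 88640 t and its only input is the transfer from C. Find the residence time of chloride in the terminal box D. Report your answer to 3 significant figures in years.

Box A: F(A→B) = (136.8 + 575.7) − 277.8 = 434.70 t/yr.
Box B: F(B→C) = (434.70 + 278.2) − 241.9 = 471.00 t/yr.
Box C: F(C→D) = (471.00 + 126.7) − 321.5 = 276.20 t/yr.
Box D throughput = its input = 276.20 t/yr; τ = 88640 / 276.20 = 320.9 yr.

321 yr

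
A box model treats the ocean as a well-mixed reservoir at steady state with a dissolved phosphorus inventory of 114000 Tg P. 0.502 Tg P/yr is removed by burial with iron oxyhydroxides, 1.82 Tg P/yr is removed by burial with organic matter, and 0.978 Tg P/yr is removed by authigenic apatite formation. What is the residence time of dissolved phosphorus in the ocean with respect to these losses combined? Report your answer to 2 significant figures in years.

35000 yr

Total removal = 0.5020 + 1.820 + 0.9780 = 3.3000 Tg P/yr.
τ = M / ΣF_out = 114000 / 3.3000 = 34550 yr.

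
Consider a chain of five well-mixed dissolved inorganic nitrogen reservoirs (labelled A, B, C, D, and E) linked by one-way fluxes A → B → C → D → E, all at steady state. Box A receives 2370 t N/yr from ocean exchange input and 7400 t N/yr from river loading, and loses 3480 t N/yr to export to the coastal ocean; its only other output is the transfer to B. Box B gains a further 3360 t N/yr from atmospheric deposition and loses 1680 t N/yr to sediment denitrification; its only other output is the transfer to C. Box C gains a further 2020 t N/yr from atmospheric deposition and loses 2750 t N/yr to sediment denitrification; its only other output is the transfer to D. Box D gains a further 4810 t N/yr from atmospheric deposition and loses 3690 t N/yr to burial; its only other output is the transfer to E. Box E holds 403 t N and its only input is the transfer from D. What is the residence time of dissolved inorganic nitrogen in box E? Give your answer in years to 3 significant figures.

0.0482 yr

Box A: F(A→B) = (2370 + 7400) − 3480 = 6290.0 t N/yr.
Box B: F(B→C) = (6290.0 + 3360) − 1680 = 7970.0 t N/yr.
Box C: F(C→D) = (7970.0 + 2020) − 2750 = 7240.0 t N/yr.
Box D: F(D→E) = (7240.0 + 4810) − 3690 = 8360.0 t N/yr.
Box E throughput = its input = 8360.0 t N/yr; τ = 403 / 8360.0 = 0.04821 yr.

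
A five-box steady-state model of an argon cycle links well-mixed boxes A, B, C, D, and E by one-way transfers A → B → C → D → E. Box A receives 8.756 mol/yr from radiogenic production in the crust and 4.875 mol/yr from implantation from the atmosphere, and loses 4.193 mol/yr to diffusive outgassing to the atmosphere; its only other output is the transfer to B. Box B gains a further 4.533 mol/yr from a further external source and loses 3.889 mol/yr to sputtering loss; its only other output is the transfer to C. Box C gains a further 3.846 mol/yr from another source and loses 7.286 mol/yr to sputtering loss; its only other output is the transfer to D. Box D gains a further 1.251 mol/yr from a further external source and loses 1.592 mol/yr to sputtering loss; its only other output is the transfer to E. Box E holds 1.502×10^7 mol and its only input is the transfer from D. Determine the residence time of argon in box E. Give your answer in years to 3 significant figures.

2.38×10^6 yr

Box A: F(A→B) = (8.756 + 4.875) − 4.193 = 9.4380 mol/yr.
Box B: F(B→C) = (9.4380 + 4.533) − 3.889 = 10.082 mol/yr.
Box C: F(C→D) = (10.082 + 3.846) − 7.286 = 6.6420 mol/yr.
Box D: F(D→E) = (6.6420 + 1.251) − 1.592 = 6.3010 mol/yr.
Box E throughput = its input = 6.3010 mol/yr; τ = 1.502×10^7 / 6.3010 = 2.384×10^6 yr.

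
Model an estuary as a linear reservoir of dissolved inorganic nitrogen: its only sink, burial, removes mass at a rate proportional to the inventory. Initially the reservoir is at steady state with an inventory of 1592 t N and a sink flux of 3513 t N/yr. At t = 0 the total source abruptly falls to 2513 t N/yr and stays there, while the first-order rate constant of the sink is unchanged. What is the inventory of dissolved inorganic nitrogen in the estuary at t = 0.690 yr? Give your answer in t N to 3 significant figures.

1240 t N

The sink rate constant is k = F₀/M₀ = 3513/1592 = 2.207 yr⁻¹.
Solving dM/dt = F₁ − kM with M(0) = M₀ gives M(t) = F₁/k + (M₀ − F₁/k)·e^(−kt).
F₁/k = 2513/2.207 = 1138.8 t N; kt = 2.207 × 0.690 = 1.523, e^(−kt) = 0.2181.
M(0.690) = 1138.8 + (1592 − 1138.8) × 0.2181 = 1138.8 + 98.86 = 1237.7 t N.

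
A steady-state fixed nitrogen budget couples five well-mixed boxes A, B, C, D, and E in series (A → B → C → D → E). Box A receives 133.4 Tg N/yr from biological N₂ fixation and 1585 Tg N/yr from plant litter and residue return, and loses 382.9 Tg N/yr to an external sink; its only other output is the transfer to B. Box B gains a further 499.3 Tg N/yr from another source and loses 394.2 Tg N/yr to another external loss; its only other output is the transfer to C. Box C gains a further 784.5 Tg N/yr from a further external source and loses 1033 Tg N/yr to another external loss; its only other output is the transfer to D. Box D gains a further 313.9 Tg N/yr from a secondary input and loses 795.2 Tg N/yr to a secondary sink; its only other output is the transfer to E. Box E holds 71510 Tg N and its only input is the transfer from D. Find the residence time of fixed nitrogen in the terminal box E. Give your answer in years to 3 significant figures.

Box A: F(A→B) = (133.4 + 1585) − 382.9 = 1335.5 Tg N/yr.
Box B: F(B→C) = (1335.5 + 499.3) − 394.2 = 1440.6 Tg N/yr.
Box C: F(C→D) = (1440.6 + 784.5) − 1033 = 1192.1 Tg N/yr.
Box D: F(D→E) = (1192.1 + 313.9) − 795.2 = 710.80 Tg N/yr.
Box E throughput = its input = 710.80 Tg N/yr; τ = 71510 / 710.80 = 100.6 yr.

101 yr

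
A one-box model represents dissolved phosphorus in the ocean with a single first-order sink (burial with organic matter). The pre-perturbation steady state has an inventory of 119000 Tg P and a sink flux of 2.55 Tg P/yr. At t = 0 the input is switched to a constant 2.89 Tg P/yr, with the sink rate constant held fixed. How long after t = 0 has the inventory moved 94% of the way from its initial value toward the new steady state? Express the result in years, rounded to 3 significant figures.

τ = M₀/F₀ = 119000/2.55 = 46670 yr.
The remaining gap fraction is e^(−t/τ); 94% covered ⇒ e^(−t/τ) = 0.0600.
t = −τ ln(0.0600) = 46670 × 2.813 = 131300 yr.

131000 yr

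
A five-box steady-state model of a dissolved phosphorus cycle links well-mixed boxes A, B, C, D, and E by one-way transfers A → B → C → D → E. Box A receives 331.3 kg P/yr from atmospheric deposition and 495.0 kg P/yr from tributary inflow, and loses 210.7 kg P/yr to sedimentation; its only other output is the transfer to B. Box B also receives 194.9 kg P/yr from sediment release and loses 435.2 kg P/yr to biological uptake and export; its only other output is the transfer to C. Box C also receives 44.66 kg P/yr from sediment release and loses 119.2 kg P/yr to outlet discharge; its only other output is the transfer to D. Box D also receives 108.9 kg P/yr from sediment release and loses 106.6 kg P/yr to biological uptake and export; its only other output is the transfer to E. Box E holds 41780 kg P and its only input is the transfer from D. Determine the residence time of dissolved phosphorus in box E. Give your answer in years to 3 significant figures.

138 yr

Box A: F(A→B) = (331.3 + 495.0) − 210.7 = 615.60 kg P/yr.
Box B: F(B→C) = (615.60 + 194.9) − 435.2 = 375.30 kg P/yr.
Box C: F(C→D) = (375.30 + 44.66) − 119.2 = 300.76 kg P/yr.
Box D: F(D→E) = (300.76 + 108.9) − 106.6 = 303.06 kg P/yr.
Box E throughput = its input = 303.06 kg P/yr; τ = 41780 / 303.06 = 137.9 yr.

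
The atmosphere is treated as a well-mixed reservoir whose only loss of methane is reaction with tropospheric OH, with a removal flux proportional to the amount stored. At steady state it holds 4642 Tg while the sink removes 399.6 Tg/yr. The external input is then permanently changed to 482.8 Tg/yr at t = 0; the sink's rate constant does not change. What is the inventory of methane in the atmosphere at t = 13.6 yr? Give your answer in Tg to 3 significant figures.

Residence time τ = M₀/F₀ = 11.62 yr. The eventual steady state is M_∞ = M₀·(F₁/F₀) = 4642 × 482.8/399.6 = 5608.5 Tg.
The anomaly ΔM(t) = M(t) − M_∞ decays as ΔM₀·e^(−t/τ) with ΔM₀ = 4642 − 5608.5 = −966.5 Tg.
At t = 13.6 yr, e^(−t/τ) = e^(−1.171) = 0.3101, so ΔM = −299.7 Tg and M = 5608.5 − 299.7 = 5308.8 Tg.

5310 Tg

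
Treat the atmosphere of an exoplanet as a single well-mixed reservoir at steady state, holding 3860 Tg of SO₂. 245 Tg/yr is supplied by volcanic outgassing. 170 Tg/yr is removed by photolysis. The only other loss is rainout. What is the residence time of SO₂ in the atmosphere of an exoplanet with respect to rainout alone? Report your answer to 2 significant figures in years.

At steady state ΣF_in = ΣF_out.
ΣF_in = 245.00 Tg/yr.
Rainout flux = ΣF_in − (170) = 245.00 − 170.0 = 75.00 Tg/yr.
τ = M / F = 3860 / 75.00 = 51.47 yr.

51 yr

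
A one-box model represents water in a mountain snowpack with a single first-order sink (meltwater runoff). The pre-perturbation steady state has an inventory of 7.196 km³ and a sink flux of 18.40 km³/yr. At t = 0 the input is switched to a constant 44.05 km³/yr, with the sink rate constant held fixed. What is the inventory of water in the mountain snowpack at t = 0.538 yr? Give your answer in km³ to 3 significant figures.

14.7 km³

Residence time τ = M₀/F₀ = 0.3911 yr. The eventual steady state is M_∞ = M₀·(F₁/F₀) = 7.196 × 44.05/18.40 = 17.227 km³.
The anomaly ΔM(t) = M(t) − M_∞ decays as ΔM₀·e^(−t/τ) with ΔM₀ = 7.196 − 17.227 = −10.03 km³.
At t = 0.538 yr, e^(−t/τ) = e^(−1.376) = 0.2527, so ΔM = −2.535 km³ and M = 17.227 − 2.535 = 14.693 km³.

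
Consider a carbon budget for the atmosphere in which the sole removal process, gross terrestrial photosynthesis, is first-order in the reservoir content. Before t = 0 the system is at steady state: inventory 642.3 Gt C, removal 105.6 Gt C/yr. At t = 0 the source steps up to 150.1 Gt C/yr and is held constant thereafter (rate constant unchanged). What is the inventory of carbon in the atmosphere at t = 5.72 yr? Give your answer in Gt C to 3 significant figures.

807 Gt C

Residence time τ = M₀/F₀ = 6.082 yr. The eventual steady state is M_∞ = M₀·(F₁/F₀) = 642.3 × 150.1/105.6 = 912.97 Gt C.
The anomaly ΔM(t) = M(t) − M_∞ decays as ΔM₀·e^(−t/τ) with ΔM₀ = 642.3 − 912.97 = −270.7 Gt C.
At t = 5.72 yr, e^(−t/τ) = e^(−0.9404) = 0.3905, so ΔM = −105.7 Gt C and M = 912.97 − 105.7 = 807.28 Gt C.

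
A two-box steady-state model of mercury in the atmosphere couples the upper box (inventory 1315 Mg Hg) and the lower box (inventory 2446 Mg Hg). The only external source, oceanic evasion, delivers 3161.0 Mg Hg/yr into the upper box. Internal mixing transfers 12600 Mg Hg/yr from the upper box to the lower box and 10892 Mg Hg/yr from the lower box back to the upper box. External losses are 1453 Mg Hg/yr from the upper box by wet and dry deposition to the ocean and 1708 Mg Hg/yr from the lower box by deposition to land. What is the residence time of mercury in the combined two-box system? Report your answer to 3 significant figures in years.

For the system as a whole, the A↔B exchange is internal and contributes nothing to the throughput; only the external sinks remove mass.
M_total = 1315 + 2446 = 3761.0 Mg Hg.
ΣF_external_out = 1453 + 1708 = 3161.0 Mg Hg/yr.
τ = M_total / ΣF_ext = 3761.0 / 3161.0 = 1.190 yr.

1.19 yr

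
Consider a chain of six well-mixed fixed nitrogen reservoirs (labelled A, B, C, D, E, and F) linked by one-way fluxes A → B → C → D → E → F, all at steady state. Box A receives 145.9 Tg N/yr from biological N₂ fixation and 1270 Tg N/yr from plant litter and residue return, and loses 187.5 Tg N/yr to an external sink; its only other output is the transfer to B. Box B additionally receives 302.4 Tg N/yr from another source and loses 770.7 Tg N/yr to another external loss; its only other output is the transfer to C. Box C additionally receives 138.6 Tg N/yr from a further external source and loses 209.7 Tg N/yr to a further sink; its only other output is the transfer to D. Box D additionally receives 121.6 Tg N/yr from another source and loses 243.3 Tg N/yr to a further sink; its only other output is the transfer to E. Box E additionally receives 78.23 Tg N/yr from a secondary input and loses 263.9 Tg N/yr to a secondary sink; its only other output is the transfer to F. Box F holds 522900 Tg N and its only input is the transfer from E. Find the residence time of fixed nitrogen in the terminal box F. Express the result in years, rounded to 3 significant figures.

1370 yr

Box A: F(A→B) = (145.9 + 1270) − 187.5 = 1228.4 Tg N/yr.
Box B: F(B→C) = (1228.4 + 302.4) − 770.7 = 760.10 Tg N/yr.
Box C: F(C→D) = (760.10 + 138.6) − 209.7 = 689.00 Tg N/yr.
Box D: F(D→E) = (689.00 + 121.6) − 243.3 = 567.30 Tg N/yr.
Box E: F(E→F) = (567.30 + 78.23) − 263.9 = 381.63 Tg N/yr.
Box F throughput = its input = 381.63 Tg N/yr; τ = 522900 / 381.63 = 1370 yr.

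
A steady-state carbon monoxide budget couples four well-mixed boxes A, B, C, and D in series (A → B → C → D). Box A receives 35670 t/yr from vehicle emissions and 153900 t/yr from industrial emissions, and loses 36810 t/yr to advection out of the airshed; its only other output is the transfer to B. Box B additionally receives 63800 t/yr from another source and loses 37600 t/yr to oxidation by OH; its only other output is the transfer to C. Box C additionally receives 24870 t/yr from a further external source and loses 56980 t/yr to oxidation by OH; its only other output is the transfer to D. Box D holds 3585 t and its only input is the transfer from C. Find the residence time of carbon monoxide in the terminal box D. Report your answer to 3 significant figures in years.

Box A: F(A→B) = (35670 + 153900) − 36810 = 152760 t/yr.
Box B: F(B→C) = (152760 + 63800) − 37600 = 178960 t/yr.
Box C: F(C→D) = (178960 + 24870) − 56980 = 146850 t/yr.
Box D throughput = its input = 146850 t/yr; τ = 3585 / 146850 = 0.02441 yr.

0.0244 yr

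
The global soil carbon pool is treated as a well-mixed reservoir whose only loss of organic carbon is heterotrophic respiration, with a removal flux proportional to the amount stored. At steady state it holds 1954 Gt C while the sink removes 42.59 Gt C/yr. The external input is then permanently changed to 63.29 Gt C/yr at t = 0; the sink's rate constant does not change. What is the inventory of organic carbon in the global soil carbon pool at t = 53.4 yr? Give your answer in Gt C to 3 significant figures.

2610 Gt C

τ = M₀/F₀ = 1954/42.59 = 45.88 yr; rate constant k = 1/τ.
New steady state M_∞ = F₁/k = F₁·τ = 63.29 × 45.88 = 2903.7 Gt C.
M(t) = M_∞ + (M₀ − M_∞)·e^(−t/τ); t/τ = 53.4/45.88 = 1.164, so e^(−t/τ) = 0.3123.
M(t) = 2903.7 − 949.7 × 0.3123 = 2607.1 Gt C.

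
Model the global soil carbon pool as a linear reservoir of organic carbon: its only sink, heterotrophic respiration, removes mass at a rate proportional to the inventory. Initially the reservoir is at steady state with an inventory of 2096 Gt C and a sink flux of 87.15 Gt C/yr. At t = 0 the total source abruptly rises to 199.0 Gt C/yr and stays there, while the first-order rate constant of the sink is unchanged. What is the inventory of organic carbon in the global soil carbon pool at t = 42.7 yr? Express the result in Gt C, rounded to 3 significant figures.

Residence time τ = M₀/F₀ = 24.05 yr. The eventual steady state is M_∞ = M₀·(F₁/F₀) = 2096 × 199.0/87.15 = 4786.0 Gt C.
The anomaly ΔM(t) = M(t) − M_∞ decays as ΔM₀·e^(−t/τ) with ΔM₀ = 2096 − 4786.0 = −2690 Gt C.
At t = 42.7 yr, e^(−t/τ) = e^(−1.775) = 0.1694, so ΔM = −455.7 Gt C and M = 4786.0 − 455.7 = 4330.3 Gt C.

4330 Gt C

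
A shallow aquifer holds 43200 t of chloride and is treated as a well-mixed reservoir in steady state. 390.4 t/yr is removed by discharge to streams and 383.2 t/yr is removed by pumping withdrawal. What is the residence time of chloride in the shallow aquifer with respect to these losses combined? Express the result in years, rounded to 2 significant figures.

Total removal = 390.4 + 383.2 = 773.60 t/yr.
τ = M / ΣF_out = 43200 / 773.60 = 55.84 yr.

56 yr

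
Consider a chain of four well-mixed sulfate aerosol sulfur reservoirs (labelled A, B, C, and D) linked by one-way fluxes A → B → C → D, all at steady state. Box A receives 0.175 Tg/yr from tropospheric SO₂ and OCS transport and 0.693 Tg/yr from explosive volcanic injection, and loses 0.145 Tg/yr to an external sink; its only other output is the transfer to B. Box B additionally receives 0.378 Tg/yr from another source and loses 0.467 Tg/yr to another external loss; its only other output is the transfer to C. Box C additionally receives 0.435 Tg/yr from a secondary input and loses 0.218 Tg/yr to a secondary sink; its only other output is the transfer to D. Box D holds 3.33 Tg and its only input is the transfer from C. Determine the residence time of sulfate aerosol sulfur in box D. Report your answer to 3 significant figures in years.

3.91 yr

Box A: F(A→B) = (0.175 + 0.693) − 0.145 = 0.72300 Tg/yr.
Box B: F(B→C) = (0.72300 + 0.378) − 0.467 = 0.63400 Tg/yr.
Box C: F(C→D) = (0.63400 + 0.435) − 0.218 = 0.85100 Tg/yr.
Box D throughput = its input = 0.85100 Tg/yr; τ = 3.33 / 0.85100 = 3.913 yr.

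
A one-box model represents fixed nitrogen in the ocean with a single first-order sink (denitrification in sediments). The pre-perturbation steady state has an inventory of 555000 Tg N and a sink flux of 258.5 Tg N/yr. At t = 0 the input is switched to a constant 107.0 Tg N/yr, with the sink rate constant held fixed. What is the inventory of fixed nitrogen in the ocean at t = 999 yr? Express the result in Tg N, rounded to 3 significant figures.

434000 Tg N

Residence time τ = M₀/F₀ = 2147 yr. The eventual steady state is M_∞ = M₀·(F₁/F₀) = 555000 × 107.0/258.5 = 229730 Tg N.
The anomaly ΔM(t) = M(t) − M_∞ decays as ΔM₀·e^(−t/τ) with ΔM₀ = 555000 − 229730 = 325300 Tg N.
At t = 999 yr, e^(−t/τ) = e^(−0.4653) = 0.6279, so ΔM = 204300 Tg N and M = 229730 + 204300 = 433980 Tg N.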